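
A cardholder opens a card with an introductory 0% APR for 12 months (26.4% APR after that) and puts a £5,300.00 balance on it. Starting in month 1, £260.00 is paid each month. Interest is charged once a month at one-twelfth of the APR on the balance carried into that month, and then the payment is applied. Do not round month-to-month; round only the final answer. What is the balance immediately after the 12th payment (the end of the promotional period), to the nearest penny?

Promo months 1–12 at r₀ = 0%/12 = 0; months 13+ at r₁ = 26.4%/12 = 0.022.
After month 12 (no interest yet): B = £5,300.00 − 12·£260.00 = £2,180.00.

£2,180.00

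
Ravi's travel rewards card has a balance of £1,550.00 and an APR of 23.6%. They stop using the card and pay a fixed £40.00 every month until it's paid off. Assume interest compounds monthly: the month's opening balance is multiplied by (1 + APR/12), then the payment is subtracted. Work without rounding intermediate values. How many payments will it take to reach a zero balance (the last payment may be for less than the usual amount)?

Monthly rate r = 23.6%/12 = 1.96667% = 0.0196667.
Recurrence: B ← B·(1+r) − £40.00.
Month 1: interest £30.48; balance after payment £1,540.48.
Month 2: interest £30.30; balance after payment £1,530.78.
Closed form: n = −ln(1 − rB₀/P)/ln(1+r) = −ln(0.23792)/ln(1.01967) ≈ 73.724, so the balance reaches zero during payment 74.

74 months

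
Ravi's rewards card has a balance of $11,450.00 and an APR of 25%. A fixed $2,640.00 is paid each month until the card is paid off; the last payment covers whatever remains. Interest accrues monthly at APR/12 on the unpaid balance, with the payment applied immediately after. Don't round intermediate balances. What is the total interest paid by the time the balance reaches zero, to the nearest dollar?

Monthly rate r = 25%/12 = 2.08333% = 0.0208333.
Payoff takes n = ⌈−ln(1 − rB₀/P)/ln(1+r)⌉ = ⌈4.593⌉ = 5 payments; the last is $1,571.87.
Total paid = 4·$2,640.00 + $1,571.87 = $12,131.87.
Total interest = total paid − principal = $12,131.87 − $11,450.00 = $681.87.

$682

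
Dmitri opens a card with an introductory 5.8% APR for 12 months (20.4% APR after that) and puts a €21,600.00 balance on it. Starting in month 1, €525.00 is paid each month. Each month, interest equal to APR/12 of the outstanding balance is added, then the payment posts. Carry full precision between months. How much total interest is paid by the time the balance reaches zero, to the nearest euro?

€8,319

Promo months 1–12 at r₀ = 5.8%/12 = 0.00483333; months 13+ at r₁ = 20.4%/12 = 0.017.
After month 12: iterate B ← B·(1+r₀) − €525.00 for 12 months → €16,416.44.
Then at r₁ with €525.00/mo: n₂ = −ln(1 − r₁·B/P)/ln(1+r₁) ≈ 44.99 → 45 more payments.
Total paid = 56·€525.00 + €519.44 = €29,919.44; interest = €29,919.44 − €21,600.00 = €8,319.44.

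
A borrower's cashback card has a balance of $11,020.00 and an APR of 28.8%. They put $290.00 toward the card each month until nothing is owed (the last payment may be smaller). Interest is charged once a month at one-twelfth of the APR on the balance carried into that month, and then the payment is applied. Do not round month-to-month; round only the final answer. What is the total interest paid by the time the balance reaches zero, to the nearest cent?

Monthly rate r = 28.8%/12 = 2.4% = 0.024.
Payoff takes n = ⌈−ln(1 − rB₀/P)/ln(1+r)⌉ = ⌈102.478⌉ = 103 payments; the last is $139.43.
Total paid = 102·$290.00 + $139.43 = $29,719.43.
Total interest = total paid − principal = $29,719.43 − $11,020.00 = $18,699.43.

$18,699.43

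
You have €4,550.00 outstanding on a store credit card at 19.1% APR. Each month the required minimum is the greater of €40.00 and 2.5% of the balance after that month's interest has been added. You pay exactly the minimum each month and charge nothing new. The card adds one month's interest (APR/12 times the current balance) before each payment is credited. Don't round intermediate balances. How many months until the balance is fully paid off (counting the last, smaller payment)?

174 months

Monthly rate r = 19.1%/12 = 1.59167% = 0.0159167.
While 2.5% of the post-interest balance exceeds €40.00, each month B ← (B·(1+r))·(1 − 0.025), i.e. B shrinks by the factor (1+r)·0.975 = 0.99052.
This holds for months 1–112. Entering month 113 the balance is €1,565.43; 2.5% of the post-interest balance is now below €40.00, so the flat €40.00 minimum applies from here.
From month 113 a fixed €40.00 at rate r clears €1,565.43 in 62 more payments. Total: 112 + 62 = 174 months.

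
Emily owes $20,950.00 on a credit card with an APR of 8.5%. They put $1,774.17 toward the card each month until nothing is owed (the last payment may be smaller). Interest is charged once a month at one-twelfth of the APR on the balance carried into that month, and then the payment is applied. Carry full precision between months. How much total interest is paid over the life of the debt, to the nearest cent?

Monthly rate r = 8.5%/12 = 0.708333% = 0.00708333.
Payoff takes n = ⌈−ln(1 − rB₀/P)/ln(1+r)⌉ = ⌈12.375⌉ = 13 payments; the last is $667.12.
Total paid = 12·$1,774.17 + $667.12 = $21,957.16.
Total interest = total paid − principal = $21,957.16 − $20,950.00 = $1,007.16.

$1,007.16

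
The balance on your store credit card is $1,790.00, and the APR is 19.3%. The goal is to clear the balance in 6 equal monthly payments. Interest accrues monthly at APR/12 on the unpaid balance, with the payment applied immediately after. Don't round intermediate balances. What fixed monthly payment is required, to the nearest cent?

$315.35

Monthly rate r = 19.3%/12 = 1.60833% = 0.0160833.
Level-payment amortization: P = B₀·r / (1 − (1+r)^(−n)) = 1790.00·0.0160833 / (1 − 1.01608^(−6)).
Denominator 1 − (1+r)^(−6) = 0.0912926654.
P = 28.7892 / 0.0912926654 ≈ 315.35.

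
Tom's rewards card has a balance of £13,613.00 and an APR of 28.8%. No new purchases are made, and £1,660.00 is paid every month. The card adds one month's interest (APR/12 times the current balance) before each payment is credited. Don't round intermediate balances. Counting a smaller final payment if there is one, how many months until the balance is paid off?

10 months

Monthly rate r = 28.8%/12 = 2.4% = 0.024.
Recurrence: B ← B·(1+r) − £1,660.00.
Month 1: interest £326.71; balance after payment £12,279.71.
Month 2: interest £294.71; balance after payment £10,914.43.
Closed form: n = −ln(1 − rB₀/P)/ln(1+r) = −ln(0.80319)/ln(1.024) ≈ 9.241, so the balance reaches zero during payment 10.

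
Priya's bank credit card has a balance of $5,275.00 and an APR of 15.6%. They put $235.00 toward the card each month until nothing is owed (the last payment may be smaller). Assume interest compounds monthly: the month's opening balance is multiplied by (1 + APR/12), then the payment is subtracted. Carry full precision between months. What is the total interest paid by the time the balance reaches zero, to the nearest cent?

$1,003.04

Monthly rate r = 15.6%/12 = 1.3% = 0.013.
Payoff takes n = ⌈−ln(1 − rB₀/P)/ln(1+r)⌉ = ⌈26.714⌉ = 27 payments; the last is $168.04.
Total paid = 26·$235.00 + $168.04 = $6,278.04.
Total interest = total paid − principal = $6,278.04 − $5,275.00 = $1,003.04.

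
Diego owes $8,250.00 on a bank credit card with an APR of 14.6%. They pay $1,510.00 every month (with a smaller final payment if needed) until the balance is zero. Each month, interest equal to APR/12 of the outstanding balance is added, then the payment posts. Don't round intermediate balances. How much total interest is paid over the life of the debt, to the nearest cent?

Monthly rate r = 14.6%/12 = 1.21667% = 0.0121667.
Payoff takes n = ⌈−ln(1 − rB₀/P)/ln(1+r)⌉ = ⌈5.688⌉ = 6 payments; the last is $1,040.78.
Total paid = 5·$1,510.00 + $1,040.78 = $8,590.78.
Total interest = total paid − principal = $8,590.78 − $8,250.00 = $340.78.

$340.78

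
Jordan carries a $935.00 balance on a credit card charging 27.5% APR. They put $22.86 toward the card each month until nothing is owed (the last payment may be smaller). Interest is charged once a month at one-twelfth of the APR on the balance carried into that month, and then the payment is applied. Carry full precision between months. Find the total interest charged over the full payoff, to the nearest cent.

$1,859.41

Monthly rate r = 27.5%/12 = 2.29167% = 0.0229167.
Payoff takes n = ⌈−ln(1 − rB₀/P)/ln(1+r)⌉ = ⌈122.238⌉ = 123 payments; the last is $5.49.
Total paid = 122·$22.86 + $5.49 = $2,794.41.
Total interest = total paid − principal = $2,794.41 − $935.00 = $1,859.41.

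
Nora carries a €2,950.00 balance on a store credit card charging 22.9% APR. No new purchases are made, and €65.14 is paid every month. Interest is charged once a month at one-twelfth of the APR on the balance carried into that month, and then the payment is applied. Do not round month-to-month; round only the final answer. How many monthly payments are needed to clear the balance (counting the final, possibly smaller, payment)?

106 payments

Monthly rate r = 22.9%/12 = 1.90833% = 0.0190833.
Recurrence: B ← B·(1+r) − €65.14.
Month 1: interest €56.30; balance after payment €2,941.16.
Month 2: interest €56.13; balance after payment €2,932.14.
Closed form: n = −ln(1 − rB₀/P)/ln(1+r) = −ln(0.13577)/ln(1.01908) ≈ 105.630, so the balance reaches zero during payment 106.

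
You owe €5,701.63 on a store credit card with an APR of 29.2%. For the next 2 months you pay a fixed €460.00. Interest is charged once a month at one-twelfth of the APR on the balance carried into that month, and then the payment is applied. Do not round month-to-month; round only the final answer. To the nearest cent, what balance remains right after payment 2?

€5,051.29

Monthly rate r = 29.2%/12 = 2.43333% = 0.0243333.
Each month: B ← B·(1+r) − €460.00.
Month 1: interest €138.74; balance after payment €5,380.37.
Month 2: interest €130.92; balance after payment €5,051.29.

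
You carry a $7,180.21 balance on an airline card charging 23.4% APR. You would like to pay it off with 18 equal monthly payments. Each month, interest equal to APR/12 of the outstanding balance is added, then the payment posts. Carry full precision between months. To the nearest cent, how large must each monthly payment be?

Monthly rate r = 23.4%/12 = 1.95% = 0.0195.
Level-payment amortization: P = B₀·r / (1 − (1+r)^(−n)) = 7180.21·0.0195 / (1 − 1.0195^(−18)).
Denominator 1 − (1+r)^(−18) = 0.293633884.
P = 140.014 / 0.293633884 ≈ 476.83.

$476.83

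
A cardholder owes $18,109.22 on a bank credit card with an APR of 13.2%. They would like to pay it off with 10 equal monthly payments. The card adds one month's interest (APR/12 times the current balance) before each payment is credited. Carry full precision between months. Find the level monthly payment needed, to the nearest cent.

$1,922.28

Monthly rate r = 13.2%/12 = 1.1% = 0.011.
Level-payment amortization: P = B₀·r / (1 − (1+r)^(−n)) = 18109.22·0.011 / (1 − 1.011^(−10)).
Denominator 1 − (1+r)^(−10) = 0.103627665.
P = 199.201 / 0.103627665 ≈ 1922.28.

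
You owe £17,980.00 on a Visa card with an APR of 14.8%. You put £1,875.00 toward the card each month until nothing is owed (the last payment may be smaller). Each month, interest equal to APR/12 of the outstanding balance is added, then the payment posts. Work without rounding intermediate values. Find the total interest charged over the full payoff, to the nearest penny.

Monthly rate r = 14.8%/12 = 1.23333% = 0.0123333.
Payoff takes n = ⌈−ln(1 − rB₀/P)/ln(1+r)⌉ = ⌈10.268⌉ = 11 payments; the last is £505.30.
Total paid = 10·£1,875.00 + £505.30 = £19,255.30.
Total interest = total paid − principal = £19,255.30 − £17,980.00 = £1,275.30.

£1,275.30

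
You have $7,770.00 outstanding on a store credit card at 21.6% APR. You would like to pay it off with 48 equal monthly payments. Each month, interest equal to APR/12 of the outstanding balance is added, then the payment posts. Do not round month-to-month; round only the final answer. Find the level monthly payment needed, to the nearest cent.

Monthly rate r = 21.6%/12 = 1.8% = 0.018.
Level-payment amortization: P = B₀·r / (1 − (1+r)^(−n)) = 7770.00·0.018 / (1 − 1.018^(−48)).
Denominator 1 − (1+r)^(−48) = 0.575276143.
P = 139.86 / 0.575276143 ≈ 243.12.

$243.12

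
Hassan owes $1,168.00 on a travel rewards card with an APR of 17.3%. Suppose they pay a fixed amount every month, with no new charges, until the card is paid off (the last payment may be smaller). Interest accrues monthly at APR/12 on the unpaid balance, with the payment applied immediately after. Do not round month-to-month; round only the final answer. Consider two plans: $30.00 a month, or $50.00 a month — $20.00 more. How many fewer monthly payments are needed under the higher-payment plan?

29 fewer payments

Monthly rate r = 17.3%/12 = 1.44167% = 0.0144167.
At $30.00/mo: n = ⌈−ln(1 − rB₀/P)/ln(1+r)⌉ = 58 payments (last $16.89); total interest = total paid − $1,168.00 = $558.89.
At $50.00/mo: 29 payments (last $34.50); total interest $266.50.
Payments saved = 58 − 29 = 29.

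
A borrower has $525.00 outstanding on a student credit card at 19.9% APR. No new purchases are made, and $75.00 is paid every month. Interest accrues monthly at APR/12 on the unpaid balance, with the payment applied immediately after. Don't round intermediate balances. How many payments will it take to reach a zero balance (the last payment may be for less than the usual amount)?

Monthly rate r = 19.9%/12 = 1.65833% = 0.0165833.
Recurrence: B ← B·(1+r) − $75.00.
Month 1: interest $8.71; balance after payment $458.71.
Month 2: interest $7.61; balance after payment $391.31.
Closed form: n = −ln(1 − rB₀/P)/ln(1+r) = −ln(0.88392)/ln(1.01658) ≈ 7.502, so the balance reaches zero during payment 8.

8 payments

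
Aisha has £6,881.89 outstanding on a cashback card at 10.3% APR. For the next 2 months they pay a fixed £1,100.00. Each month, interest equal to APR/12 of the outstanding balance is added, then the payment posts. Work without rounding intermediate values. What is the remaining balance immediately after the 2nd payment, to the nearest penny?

£4,791.09

Monthly rate r = 10.3%/12 = 0.858333% = 0.00858333.
Each month: B ← B·(1+r) − £1,100.00.
Month 1: interest £59.07; balance after payment £5,840.96.
Month 2: interest £50.13; balance after payment £4,791.09.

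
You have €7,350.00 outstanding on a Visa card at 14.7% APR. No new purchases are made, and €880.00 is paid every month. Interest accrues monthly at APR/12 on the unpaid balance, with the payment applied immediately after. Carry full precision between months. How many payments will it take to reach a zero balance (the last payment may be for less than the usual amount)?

9 payments

Monthly rate r = 14.7%/12 = 1.225% = 0.01225.
Recurrence: B ← B·(1+r) − €880.00.
Month 1: interest €90.04; balance after payment €6,560.04.
Month 2: interest €80.36; balance after payment €5,760.40.
Closed form: n = −ln(1 − rB₀/P)/ln(1+r) = −ln(0.89768)/ln(1.01225) ≈ 8.865, so the balance reaches zero during payment 9.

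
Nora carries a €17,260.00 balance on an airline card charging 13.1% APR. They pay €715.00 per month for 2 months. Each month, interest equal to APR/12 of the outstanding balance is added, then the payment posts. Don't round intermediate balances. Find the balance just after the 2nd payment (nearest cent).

Monthly rate r = 13.1%/12 = 1.09167% = 0.0109167.
Each month: B ← B·(1+r) − €715.00.
Month 1: interest €188.42; balance after payment €16,733.42.
Month 2: interest €182.67; balance after payment €16,201.09.

€16,201.09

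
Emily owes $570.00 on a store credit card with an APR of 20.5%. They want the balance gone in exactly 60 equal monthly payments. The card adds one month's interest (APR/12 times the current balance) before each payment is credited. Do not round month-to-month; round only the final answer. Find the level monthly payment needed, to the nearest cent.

$15.26

Monthly rate r = 20.5%/12 = 1.70833% = 0.0170833.
Level-payment amortization: P = B₀·r / (1 − (1+r)^(−n)) = 570.00·0.0170833 / (1 − 1.01708^(−60)).
Denominator 1 − (1+r)^(−60) = 0.638084038.
P = 9.7375 / 0.638084038 ≈ 15.26.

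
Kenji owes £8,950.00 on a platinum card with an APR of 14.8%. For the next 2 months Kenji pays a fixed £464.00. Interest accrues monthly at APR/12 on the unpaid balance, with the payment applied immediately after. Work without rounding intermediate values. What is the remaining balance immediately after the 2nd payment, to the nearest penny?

£8,238.41

Monthly rate r = 14.8%/12 = 1.23333% = 0.0123333.
Each month: B ← B·(1+r) − £464.00.
Month 1: interest £110.38; balance after payment £8,596.38.
Month 2: interest £106.02; balance after payment £8,238.41.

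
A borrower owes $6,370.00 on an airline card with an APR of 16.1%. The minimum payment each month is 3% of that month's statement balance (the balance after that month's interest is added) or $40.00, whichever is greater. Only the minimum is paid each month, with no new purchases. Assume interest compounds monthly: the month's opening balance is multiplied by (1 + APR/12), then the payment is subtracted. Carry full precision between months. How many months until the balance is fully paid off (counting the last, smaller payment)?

136 months

Monthly rate r = 16.1%/12 = 1.34167% = 0.0134167.
While 3% of the post-interest balance exceeds $40.00, each month B ← (B·(1+r))·(1 − 0.03), i.e. B shrinks by the factor (1+r)·0.97 = 0.98301.
This holds for months 1–93. Entering month 94 the balance is $1,294.79; 3% of the post-interest balance is now below $40.00, so the flat $40.00 minimum applies from here.
From month 94 a fixed $40.00 at rate r clears $1,294.79 in 43 more payments. Total: 93 + 43 = 136 months.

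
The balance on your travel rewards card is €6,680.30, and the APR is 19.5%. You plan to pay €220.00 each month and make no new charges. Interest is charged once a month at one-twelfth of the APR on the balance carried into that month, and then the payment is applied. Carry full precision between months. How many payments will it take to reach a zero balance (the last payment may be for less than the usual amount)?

43 payments

Monthly rate r = 19.5%/12 = 1.625% = 0.01625.
Recurrence: B ← B·(1+r) − €220.00.
Month 1: interest €108.55; balance after payment €6,568.85.
Month 2: interest €106.74; balance after payment €6,455.60.
Closed form: n = −ln(1 − rB₀/P)/ln(1+r) = −ln(0.50657)/ln(1.01625) ≈ 42.191, so the balance reaches zero during payment 43.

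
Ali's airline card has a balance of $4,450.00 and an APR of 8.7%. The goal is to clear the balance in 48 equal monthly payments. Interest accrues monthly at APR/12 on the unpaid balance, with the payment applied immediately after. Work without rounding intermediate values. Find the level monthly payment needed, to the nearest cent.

Monthly rate r = 8.7%/12 = 0.725% = 0.00725.
Level-payment amortization: P = B₀·r / (1 − (1+r)^(−n)) = 4450.00·0.00725 / (1 − 1.00725^(−48)).
Denominator 1 − (1+r)^(−48) = 0.293014105.
P = 32.2625 / 0.293014105 ≈ 110.11.

$110.11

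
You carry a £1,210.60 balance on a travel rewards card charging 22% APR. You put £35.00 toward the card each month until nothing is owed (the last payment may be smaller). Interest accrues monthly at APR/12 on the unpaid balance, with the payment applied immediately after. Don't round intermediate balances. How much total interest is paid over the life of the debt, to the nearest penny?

£726.53

Monthly rate r = 22%/12 = 1.83333% = 0.0183333.
Payoff takes n = ⌈−ln(1 − rB₀/P)/ln(1+r)⌉ = ⌈55.344⌉ = 56 payments; the last is £12.13.
Total paid = 55·£35.00 + £12.13 = £1,937.13.
Total interest = total paid − principal = £1,937.13 − £1,210.60 = £726.53.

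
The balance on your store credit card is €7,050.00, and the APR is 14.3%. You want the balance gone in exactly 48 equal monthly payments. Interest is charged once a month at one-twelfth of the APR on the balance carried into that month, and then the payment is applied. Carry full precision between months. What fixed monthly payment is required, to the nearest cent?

€193.71

Monthly rate r = 14.3%/12 = 1.19167% = 0.0119167.
Level-payment amortization: P = B₀·r / (1 − (1+r)^(−n)) = 7050.00·0.0119167 / (1 − 1.01192^(−48)).
Denominator 1 − (1+r)^(−48) = 0.433692844.
P = 84.0125 / 0.433692844 ≈ 193.71.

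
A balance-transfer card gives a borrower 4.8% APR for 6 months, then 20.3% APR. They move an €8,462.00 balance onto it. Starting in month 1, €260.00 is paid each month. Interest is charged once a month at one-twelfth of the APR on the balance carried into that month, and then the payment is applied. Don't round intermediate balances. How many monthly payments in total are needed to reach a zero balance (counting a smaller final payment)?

Promo months 1–6 at r₀ = 4.8%/12 = 0.004; months 7+ at r₁ = 20.3%/12 = 0.0169167.
After month 6: iterate B ← B·(1+r₀) − €260.00 for 6 months → €7,091.45.
Then at r₁ with €260.00/mo: n₂ = −ln(1 − r₁·B/P)/ln(1+r₁) ≈ 36.89 → 37 more payments.

43 months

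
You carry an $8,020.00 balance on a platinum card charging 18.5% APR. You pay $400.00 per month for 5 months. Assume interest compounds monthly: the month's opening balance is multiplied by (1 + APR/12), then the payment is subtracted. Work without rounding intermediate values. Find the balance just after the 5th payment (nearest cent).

Monthly rate r = 18.5%/12 = 1.54167% = 0.0154167.
Each month: B ← B·(1+r) − $400.00.
Month 1: interest $123.64; balance after payment $7,743.64.
Month 2: interest $119.38; balance after payment $7,463.02.
Month 3: interest $115.05; balance after payment $7,178.08.
Month 4: interest $110.66; balance after payment $6,888.74.
Month 5: interest $106.20; balance after payment $6,594.94.

$6,594.94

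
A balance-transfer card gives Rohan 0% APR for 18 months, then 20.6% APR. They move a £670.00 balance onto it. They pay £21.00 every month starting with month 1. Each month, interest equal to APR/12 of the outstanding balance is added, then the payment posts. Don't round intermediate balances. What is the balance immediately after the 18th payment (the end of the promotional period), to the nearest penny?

£292.00

Promo months 1–18 at r₀ = 0%/12 = 0; months 19+ at r₁ = 20.6%/12 = 0.0171667.
After month 18 (no interest yet): B = £670.00 − 18·£21.00 = £292.00.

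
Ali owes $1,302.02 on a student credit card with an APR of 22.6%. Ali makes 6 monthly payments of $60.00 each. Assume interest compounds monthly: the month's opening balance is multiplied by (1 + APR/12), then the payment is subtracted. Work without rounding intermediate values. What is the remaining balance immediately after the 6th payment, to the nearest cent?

$1,078.87

Monthly rate r = 22.6%/12 = 1.88333% = 0.0188333.
Each month: B ← B·(1+r) − $60.00.
Month 1: interest $24.52; balance after payment $1,266.54.
Month 2: interest $23.85; balance after payment $1,230.39.
Month 3: interest $23.17; balance after payment $1,193.57.
Month 4: interest $22.48; balance after payment $1,156.05.
Month 5: interest $21.77; balance after payment $1,117.82.
Month 6: interest $21.05; balance after payment $1,078.87.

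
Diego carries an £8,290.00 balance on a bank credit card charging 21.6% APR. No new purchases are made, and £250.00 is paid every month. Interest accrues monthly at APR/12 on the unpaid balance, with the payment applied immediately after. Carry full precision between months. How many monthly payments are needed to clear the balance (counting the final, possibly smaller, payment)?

Monthly rate r = 21.6%/12 = 1.8% = 0.018.
Recurrence: B ← B·(1+r) − £250.00.
Month 1: interest £149.22; balance after payment £8,189.22.
Month 2: interest £147.41; balance after payment £8,086.63.
Closed form: n = −ln(1 − rB₀/P)/ln(1+r) = −ln(0.40312)/ln(1.018) ≈ 50.926, so the balance reaches zero during payment 51.

51 payments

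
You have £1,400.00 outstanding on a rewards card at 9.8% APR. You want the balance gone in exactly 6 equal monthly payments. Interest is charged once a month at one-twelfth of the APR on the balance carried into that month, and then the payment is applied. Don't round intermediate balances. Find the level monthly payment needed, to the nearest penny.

Monthly rate r = 9.8%/12 = 0.816667% = 0.00816667.
Level-payment amortization: P = B₀·r / (1 − (1+r)^(−n)) = 1400.00·0.00816667 / (1 − 1.00817^(−6)).
Denominator 1 − (1+r)^(−6) = 0.0476293668.
P = 11.4333 / 0.0476293668 ≈ 240.05.

£240.05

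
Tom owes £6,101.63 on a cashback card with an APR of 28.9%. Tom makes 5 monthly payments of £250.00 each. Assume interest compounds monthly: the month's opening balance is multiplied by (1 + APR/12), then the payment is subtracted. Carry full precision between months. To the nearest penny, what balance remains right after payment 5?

£5,560.94

Monthly rate r = 28.9%/12 = 2.40833% = 0.0240833.
Each month: B ← B·(1+r) − £250.00.
Month 1: interest £146.95; balance after payment £5,998.58.
Month 2: interest £144.47; balance after payment £5,893.04.
Month 3: interest £141.92; balance after payment £5,784.97.
Month 4: interest £139.32; balance after payment £5,674.29.
Month 5: interest £136.66; balance after payment £5,560.94.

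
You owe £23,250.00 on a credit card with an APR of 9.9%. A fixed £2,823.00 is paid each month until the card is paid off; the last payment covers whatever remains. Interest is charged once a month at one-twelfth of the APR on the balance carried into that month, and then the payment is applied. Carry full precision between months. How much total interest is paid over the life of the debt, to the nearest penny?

Monthly rate r = 9.9%/12 = 0.825% = 0.00825.
Payoff takes n = ⌈−ln(1 − rB₀/P)/ln(1+r)⌉ = ⌈8.564⌉ = 9 payments; the last is £1,595.62.
Total paid = 8·£2,823.00 + £1,595.62 = £24,179.62.
Total interest = total paid − principal = £24,179.62 − £23,250.00 = £929.62.

£929.62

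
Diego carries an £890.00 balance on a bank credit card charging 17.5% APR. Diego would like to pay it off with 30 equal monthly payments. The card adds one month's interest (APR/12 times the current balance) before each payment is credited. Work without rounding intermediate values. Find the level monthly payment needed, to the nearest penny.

£36.84

Monthly rate r = 17.5%/12 = 1.45833% = 0.0145833.
Level-payment amortization: P = B₀·r / (1 − (1+r)^(−n)) = 890.00·0.0145833 / (1 − 1.01458^(−30)).
Denominator 1 − (1+r)^(−30) = 0.35230837.
P = 12.9792 / 0.35230837 ≈ 36.84.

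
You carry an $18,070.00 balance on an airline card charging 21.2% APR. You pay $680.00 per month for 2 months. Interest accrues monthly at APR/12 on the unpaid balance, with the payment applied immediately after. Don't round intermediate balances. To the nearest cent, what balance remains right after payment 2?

Monthly rate r = 21.2%/12 = 1.76667% = 0.0176667.
Each month: B ← B·(1+r) − $680.00.
Month 1: interest $319.24; balance after payment $17,709.24.
Month 2: interest $312.86; balance after payment $17,342.10.

$17,342.10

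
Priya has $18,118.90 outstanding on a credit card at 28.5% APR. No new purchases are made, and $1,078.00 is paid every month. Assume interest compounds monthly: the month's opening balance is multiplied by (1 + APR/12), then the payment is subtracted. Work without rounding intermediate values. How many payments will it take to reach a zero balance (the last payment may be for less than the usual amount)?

Monthly rate r = 28.5%/12 = 2.375% = 0.02375.
Recurrence: B ← B·(1+r) − $1,078.00.
Month 1: interest $430.32; balance after payment $17,471.22.
Month 2: interest $414.94; balance after payment $16,808.17.
Closed form: n = −ln(1 − rB₀/P)/ln(1+r) = −ln(0.60081)/ln(1.02375) ≈ 21.705, so the balance reaches zero during payment 22.

22 months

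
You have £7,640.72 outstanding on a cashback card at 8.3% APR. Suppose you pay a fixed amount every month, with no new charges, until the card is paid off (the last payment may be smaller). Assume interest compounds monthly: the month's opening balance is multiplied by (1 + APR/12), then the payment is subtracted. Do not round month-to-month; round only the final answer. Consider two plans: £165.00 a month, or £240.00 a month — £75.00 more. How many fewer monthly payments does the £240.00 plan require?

Monthly rate r = 8.3%/12 = 0.691667% = 0.00691667.
At £165.00/mo: n = ⌈−ln(1 − rB₀/P)/ln(1+r)⌉ = 57 payments (last £2.24); total interest = total paid − £7,640.72 = £1,601.52.
At £240.00/mo: 37 payments (last £20.14); total interest £1,019.42.
Payments saved = 57 − 37 = 20.

20 fewer payments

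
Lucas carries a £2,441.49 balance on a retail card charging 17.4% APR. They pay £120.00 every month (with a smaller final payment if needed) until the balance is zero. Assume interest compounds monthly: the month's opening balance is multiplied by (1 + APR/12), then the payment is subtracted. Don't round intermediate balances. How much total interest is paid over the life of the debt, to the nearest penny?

Monthly rate r = 17.4%/12 = 1.45% = 0.0145.
Payoff takes n = ⌈−ln(1 − rB₀/P)/ln(1+r)⌉ = ⌈24.283⌉ = 25 payments; the last is £34.15.
Total paid = 24·£120.00 + £34.15 = £2,914.15.
Total interest = total paid − principal = £2,914.15 − £2,441.49 = £472.66.

£472.66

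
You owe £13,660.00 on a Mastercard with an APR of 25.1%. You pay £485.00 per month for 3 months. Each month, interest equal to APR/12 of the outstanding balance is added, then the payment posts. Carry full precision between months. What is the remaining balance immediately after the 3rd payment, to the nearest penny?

£13,049.57

Monthly rate r = 25.1%/12 = 2.09167% = 0.0209167.
Each month: B ← B·(1+r) − £485.00.
Month 1: interest £285.72; balance after payment £13,460.72.
Month 2: interest £281.55; balance after payment £13,257.28.
Month 3: interest £277.30; balance after payment £13,049.57.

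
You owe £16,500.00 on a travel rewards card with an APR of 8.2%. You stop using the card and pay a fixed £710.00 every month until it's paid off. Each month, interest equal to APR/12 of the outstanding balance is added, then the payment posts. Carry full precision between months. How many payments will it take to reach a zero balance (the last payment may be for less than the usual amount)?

26 payments

Monthly rate r = 8.2%/12 = 0.683333% = 0.00683333.
Recurrence: B ← B·(1+r) − £710.00.
Month 1: interest £112.75; balance after payment £15,902.75.
Month 2: interest £108.67; balance after payment £15,301.42.
Closed form: n = −ln(1 − rB₀/P)/ln(1+r) = −ln(0.8412)/ln(1.00683) ≈ 25.393, so the balance reaches zero during payment 26.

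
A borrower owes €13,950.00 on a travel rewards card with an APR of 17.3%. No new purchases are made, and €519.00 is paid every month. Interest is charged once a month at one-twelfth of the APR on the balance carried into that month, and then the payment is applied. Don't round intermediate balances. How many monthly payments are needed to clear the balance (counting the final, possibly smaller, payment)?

35 payments

Monthly rate r = 17.3%/12 = 1.44167% = 0.0144167.
Recurrence: B ← B·(1+r) − €519.00.
Month 1: interest €201.11; balance after payment €13,632.11.
Month 2: interest €196.53; balance after payment €13,309.64.
Closed form: n = −ln(1 − rB₀/P)/ln(1+r) = −ln(0.6125)/ln(1.01442) ≈ 34.247, so the balance reaches zero during payment 35.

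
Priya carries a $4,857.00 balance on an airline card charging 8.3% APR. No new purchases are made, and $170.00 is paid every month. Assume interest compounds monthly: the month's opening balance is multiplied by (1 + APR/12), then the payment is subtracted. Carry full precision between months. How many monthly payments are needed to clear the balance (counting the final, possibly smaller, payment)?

Monthly rate r = 8.3%/12 = 0.691667% = 0.00691667.
Recurrence: B ← B·(1+r) − $170.00.
Month 1: interest $33.59; balance after payment $4,720.59.
Month 2: interest $32.65; balance after payment $4,583.25.
Closed form: n = −ln(1 − rB₀/P)/ln(1+r) = −ln(0.80239)/ln(1.00692) ≈ 31.941, so the balance reaches zero during payment 32.

32 months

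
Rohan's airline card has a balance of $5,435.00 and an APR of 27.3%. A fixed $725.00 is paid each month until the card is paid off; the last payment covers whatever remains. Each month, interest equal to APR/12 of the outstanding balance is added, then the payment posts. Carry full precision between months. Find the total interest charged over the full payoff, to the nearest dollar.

Monthly rate r = 27.3%/12 = 2.275% = 0.02275.
Payoff takes n = ⌈−ln(1 − rB₀/P)/ln(1+r)⌉ = ⌈8.312⌉ = 9 payments; the last is $228.25.
Total paid = 8·$725.00 + $228.25 = $6,028.25.
Total interest = total paid − principal = $6,028.25 − $5,435.00 = $593.25.

$593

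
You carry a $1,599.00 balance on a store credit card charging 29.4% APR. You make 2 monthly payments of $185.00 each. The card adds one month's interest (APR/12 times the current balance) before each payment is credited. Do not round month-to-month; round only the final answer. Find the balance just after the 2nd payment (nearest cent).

$1,303.78

Monthly rate r = 29.4%/12 = 2.45% = 0.0245.
Each month: B ← B·(1+r) − $185.00.
Month 1: interest $39.18; balance after payment $1,453.18.
Month 2: interest $35.60; balance after payment $1,303.78.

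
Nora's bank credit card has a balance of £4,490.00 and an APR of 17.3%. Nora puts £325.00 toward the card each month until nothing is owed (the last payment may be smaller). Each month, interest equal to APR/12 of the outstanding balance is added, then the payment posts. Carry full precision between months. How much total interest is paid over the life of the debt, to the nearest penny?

Monthly rate r = 17.3%/12 = 1.44167% = 0.0144167.
Payoff takes n = ⌈−ln(1 − rB₀/P)/ln(1+r)⌉ = ⌈15.517⌉ = 16 payments; the last is £168.67.
Total paid = 15·£325.00 + £168.67 = £5,043.67.
Total interest = total paid − principal = £5,043.67 − £4,490.00 = £553.67.

£553.67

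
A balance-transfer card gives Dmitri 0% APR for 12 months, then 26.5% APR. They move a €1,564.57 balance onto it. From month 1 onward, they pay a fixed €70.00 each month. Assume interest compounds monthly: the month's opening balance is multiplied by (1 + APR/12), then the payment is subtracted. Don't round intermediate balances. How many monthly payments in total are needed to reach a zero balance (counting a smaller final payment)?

Promo months 1–12 at r₀ = 0%/12 = 0; months 13+ at r₁ = 26.5%/12 = 0.0220833.
After month 12 (no interest yet): B = €1,564.57 − 12·€70.00 = €724.57.
Then at r₁ with €70.00/mo: n₂ = −ln(1 − r₁·B/P)/ln(1+r₁) ≈ 11.88 → 12 more payments.

24 payments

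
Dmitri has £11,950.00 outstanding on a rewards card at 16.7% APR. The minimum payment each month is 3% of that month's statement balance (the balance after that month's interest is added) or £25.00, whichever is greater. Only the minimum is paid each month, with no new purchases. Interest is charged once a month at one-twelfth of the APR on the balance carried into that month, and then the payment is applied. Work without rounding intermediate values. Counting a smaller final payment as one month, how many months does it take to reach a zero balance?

206 months

Monthly rate r = 16.7%/12 = 1.39167% = 0.0139167.
While 3% of the post-interest balance exceeds £25.00, each month B ← (B·(1+r))·(1 − 0.03), i.e. B shrinks by the factor (1+r)·0.97 = 0.9835.
This holds for months 1–161. Entering month 162 the balance is £820.32; 3% of the post-interest balance is now below £25.00, so the flat £25.00 minimum applies from here.
From month 162 a fixed £25.00 at rate r clears £820.32 in 45 more payments. Total: 161 + 45 = 206 months.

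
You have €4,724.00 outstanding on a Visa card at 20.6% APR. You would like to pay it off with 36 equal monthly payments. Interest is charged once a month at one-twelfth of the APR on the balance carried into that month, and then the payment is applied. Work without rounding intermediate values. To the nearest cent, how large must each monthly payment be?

€177.01

Monthly rate r = 20.6%/12 = 1.71667% = 0.0171667.
Level-payment amortization: P = B₀·r / (1 − (1+r)^(−n)) = 4724.00·0.0171667 / (1 − 1.01717^(−36)).
Denominator 1 − (1+r)^(−36) = 0.458144239.
P = 81.0953 / 0.458144239 ≈ 177.01.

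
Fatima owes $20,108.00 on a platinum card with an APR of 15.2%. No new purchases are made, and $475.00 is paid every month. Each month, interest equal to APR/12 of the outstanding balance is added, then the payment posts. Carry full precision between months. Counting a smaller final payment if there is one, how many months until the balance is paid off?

62 months

Monthly rate r = 15.2%/12 = 1.26667% = 0.0126667.
Recurrence: B ← B·(1+r) − $475.00.
Month 1: interest $254.70; balance after payment $19,887.70.
Month 2: interest $251.91; balance after payment $19,664.61.
Closed form: n = −ln(1 − rB₀/P)/ln(1+r) = −ln(0.46379)/ln(1.01267) ≈ 61.041, so the balance reaches zero during payment 62.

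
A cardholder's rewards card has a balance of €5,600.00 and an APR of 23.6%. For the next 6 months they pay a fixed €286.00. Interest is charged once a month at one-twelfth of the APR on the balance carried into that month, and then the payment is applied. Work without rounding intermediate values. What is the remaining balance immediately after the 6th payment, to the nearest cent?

€4,491.54

Monthly rate r = 23.6%/12 = 1.96667% = 0.0196667.
Each month: B ← B·(1+r) − €286.00.
Month 1: interest €110.13; balance after payment €5,424.13.
Month 2: interest €106.67; balance after payment €5,244.81.
Month 3: interest €103.15; balance after payment €5,061.96.
Month 4: interest €99.55; balance after payment €4,875.51.
Month 5: interest €95.88; balance after payment €4,685.39.
Month 6: interest €92.15; balance after payment €4,491.54.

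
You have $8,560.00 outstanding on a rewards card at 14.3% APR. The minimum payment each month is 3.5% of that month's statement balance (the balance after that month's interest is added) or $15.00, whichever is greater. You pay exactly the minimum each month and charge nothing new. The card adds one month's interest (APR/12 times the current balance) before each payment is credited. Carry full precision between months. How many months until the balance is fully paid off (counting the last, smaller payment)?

Monthly rate r = 14.3%/12 = 1.19167% = 0.0119167.
While 3.5% of the post-interest balance exceeds $15.00, each month B ← (B·(1+r))·(1 − 0.035), i.e. B shrinks by the factor (1+r)·0.965 = 0.9765.
This holds for months 1–127. Entering month 128 the balance is $417.66; 3.5% of the post-interest balance is now below $15.00, so the flat $15.00 minimum applies from here.
From month 128 a fixed $15.00 at rate r clears $417.66 in 35 more payments. Total: 127 + 35 = 162 months.

162 months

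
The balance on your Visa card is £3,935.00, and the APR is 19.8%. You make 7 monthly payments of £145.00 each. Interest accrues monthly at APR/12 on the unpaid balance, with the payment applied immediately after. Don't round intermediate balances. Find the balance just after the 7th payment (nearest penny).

Monthly rate r = 19.8%/12 = 1.65% = 0.0165.
Each month: B ← B·(1+r) − £145.00.
Month 1: interest £64.93; balance after payment £3,854.93.
Month 2: interest £63.61; balance after payment £3,773.53.
Month 3: interest £62.26; balance after payment £3,690.80.
Month 4: interest £60.90; balance after payment £3,606.70.
Month 5: interest £59.51; balance after payment £3,521.21.
Month 6: interest £58.10; balance after payment £3,434.31.
Month 7: interest £56.67; balance after payment £3,345.97.

£3,345.97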